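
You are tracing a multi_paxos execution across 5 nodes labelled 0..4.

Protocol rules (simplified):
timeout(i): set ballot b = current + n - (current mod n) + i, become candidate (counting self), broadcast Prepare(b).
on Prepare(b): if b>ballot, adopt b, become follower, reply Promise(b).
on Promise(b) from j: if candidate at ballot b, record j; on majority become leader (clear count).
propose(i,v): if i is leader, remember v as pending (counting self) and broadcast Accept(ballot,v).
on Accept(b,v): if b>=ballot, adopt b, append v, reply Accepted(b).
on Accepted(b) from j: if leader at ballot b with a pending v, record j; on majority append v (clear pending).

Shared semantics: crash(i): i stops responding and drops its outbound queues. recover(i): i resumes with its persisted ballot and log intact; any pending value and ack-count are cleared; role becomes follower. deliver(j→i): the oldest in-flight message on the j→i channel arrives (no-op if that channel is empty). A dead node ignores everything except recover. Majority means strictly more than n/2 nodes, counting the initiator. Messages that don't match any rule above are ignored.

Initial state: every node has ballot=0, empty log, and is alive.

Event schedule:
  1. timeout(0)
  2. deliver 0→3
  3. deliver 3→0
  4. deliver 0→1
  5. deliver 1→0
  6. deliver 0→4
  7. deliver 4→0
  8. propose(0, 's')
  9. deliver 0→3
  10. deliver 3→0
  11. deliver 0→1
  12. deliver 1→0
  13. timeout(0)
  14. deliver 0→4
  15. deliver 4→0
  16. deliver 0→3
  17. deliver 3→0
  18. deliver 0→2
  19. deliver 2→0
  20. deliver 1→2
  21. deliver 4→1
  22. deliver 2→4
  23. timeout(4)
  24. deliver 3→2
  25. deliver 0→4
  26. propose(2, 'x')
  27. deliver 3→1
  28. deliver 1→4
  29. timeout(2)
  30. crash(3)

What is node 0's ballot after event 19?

10

after 1 — timeout(0): n0:cand/b5/[-]
after 2 — deliver 0→3: n3:foll/b5/[-]
after 3 — deliver 3→0: ·
after 4 — deliver 0→1: n1:foll/b5/[-]
after 5 — deliver 1→0: n0:lead/b5/[-]
after 6 — deliver 0→4: n4:foll/b5/[-]
after 7 — deliver 4→0: ·
after 8 — propose(0,'s'): ·
after 9 — deliver 0→3: n3:foll/b5/[s]
after 10 — deliver 3→0: ·
after 11 — deliver 0→1: n1:foll/b5/[s]
after 12 — deliver 1→0: n0:lead/b5/[s]
after 13 — timeout(0): n0:cand/b10/[s]
after 14 — deliver 0→4: n4:foll/b5/[s]
after 15 — deliver 4→0: ·
after 16 — deliver 0→3: n3:foll/b10/[s]
after 17 — deliver 3→0: ·
after 18 — deliver 0→2: n2:foll/b5/[-]
after 19 — deliver 2→0: ·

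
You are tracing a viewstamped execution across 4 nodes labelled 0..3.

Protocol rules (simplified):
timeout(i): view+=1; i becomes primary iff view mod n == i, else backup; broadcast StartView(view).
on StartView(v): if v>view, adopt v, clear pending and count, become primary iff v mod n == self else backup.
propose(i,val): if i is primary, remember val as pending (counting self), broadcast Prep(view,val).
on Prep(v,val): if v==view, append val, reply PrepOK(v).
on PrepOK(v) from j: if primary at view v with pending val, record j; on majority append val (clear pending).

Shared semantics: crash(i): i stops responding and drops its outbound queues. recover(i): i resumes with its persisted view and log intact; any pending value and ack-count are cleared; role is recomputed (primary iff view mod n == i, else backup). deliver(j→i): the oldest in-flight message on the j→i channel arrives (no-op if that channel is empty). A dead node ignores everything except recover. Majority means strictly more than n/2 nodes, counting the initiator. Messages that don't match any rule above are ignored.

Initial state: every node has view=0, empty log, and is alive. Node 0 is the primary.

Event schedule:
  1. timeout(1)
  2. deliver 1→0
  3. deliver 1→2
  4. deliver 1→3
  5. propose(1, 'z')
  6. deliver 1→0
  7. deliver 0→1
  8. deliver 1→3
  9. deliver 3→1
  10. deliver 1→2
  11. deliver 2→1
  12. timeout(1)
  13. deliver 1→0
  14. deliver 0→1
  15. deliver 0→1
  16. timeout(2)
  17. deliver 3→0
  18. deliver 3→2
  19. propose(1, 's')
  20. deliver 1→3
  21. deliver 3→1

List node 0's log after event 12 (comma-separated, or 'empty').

z

step 1 timeout(1): 1={prim,v=1,log=-}
step 2 deliver 1→0: 0={back,v=1,log=-}
step 3 deliver 1→2: 2={back,v=1,log=-}
step 4 deliver 1→3: 3={back,v=1,log=-}
step 5 propose(1,'z'): —
step 6 deliver 1→0: 0={back,v=1,log=z}
step 7 deliver 0→1: —
step 8 deliver 1→3: 3={back,v=1,log=z}
step 9 deliver 3→1: 1={prim,v=1,log=z}
step 10 deliver 1→2: 2={back,v=1,log=z}
step 11 deliver 2→1: —
step 12 timeout(1): 1={back,v=2,log=z}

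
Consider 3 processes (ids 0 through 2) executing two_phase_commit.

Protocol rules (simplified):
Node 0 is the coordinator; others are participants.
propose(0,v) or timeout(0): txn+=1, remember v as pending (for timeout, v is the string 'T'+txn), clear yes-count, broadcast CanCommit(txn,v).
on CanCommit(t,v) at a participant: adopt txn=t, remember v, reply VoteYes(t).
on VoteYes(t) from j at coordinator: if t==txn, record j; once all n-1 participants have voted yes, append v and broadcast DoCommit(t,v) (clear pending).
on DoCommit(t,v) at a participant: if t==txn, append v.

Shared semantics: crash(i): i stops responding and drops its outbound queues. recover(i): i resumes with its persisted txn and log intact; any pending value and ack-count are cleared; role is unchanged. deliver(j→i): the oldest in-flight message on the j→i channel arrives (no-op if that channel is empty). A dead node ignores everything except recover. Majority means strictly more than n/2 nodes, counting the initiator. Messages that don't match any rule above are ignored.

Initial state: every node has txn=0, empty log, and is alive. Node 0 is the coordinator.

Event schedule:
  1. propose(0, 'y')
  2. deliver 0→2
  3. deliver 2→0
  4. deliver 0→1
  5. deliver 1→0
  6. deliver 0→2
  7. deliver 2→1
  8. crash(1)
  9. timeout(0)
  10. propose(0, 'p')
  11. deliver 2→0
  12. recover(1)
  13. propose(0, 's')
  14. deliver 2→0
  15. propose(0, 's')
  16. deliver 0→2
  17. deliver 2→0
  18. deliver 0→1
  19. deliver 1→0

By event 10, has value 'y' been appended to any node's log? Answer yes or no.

yes

1. propose(0,'y'):  <0:coor t1 ->
2. deliver 0→2:  <2:part t1 ->
3. deliver 2→0:  nop
4. deliver 0→1:  <1:part t1 ->
5. deliver 1→0:  <0:coor t1 y>
6. deliver 0→2:  <2:part t1 y>
7. deliver 2→1:  nop
8. crash(1):  <1:✗part t1 ->
9. timeout(0):  <0:coor t2 y>
10. propose(0,'p'):  <0:coor t3 y>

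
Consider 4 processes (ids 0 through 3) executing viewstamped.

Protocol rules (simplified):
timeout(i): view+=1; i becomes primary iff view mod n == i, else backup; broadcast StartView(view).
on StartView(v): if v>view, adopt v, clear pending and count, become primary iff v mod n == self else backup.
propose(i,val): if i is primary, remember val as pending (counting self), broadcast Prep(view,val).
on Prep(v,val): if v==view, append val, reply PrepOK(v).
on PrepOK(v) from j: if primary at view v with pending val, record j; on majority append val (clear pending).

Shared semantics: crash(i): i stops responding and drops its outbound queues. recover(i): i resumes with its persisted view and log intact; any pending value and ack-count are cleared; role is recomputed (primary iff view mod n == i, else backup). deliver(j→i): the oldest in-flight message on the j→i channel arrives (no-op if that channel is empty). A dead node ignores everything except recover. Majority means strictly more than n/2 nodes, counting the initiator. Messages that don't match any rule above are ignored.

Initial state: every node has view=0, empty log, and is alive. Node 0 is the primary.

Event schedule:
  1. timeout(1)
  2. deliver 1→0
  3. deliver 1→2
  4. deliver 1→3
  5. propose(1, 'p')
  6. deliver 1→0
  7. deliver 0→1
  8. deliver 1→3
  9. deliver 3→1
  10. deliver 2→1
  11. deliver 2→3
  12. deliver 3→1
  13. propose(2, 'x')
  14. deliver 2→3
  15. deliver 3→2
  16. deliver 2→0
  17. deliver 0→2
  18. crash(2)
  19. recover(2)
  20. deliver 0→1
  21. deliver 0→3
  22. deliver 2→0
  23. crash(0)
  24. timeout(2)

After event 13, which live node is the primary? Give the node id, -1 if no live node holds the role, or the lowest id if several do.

after 1 — timeout(1): n1:prim/v1/[-]
after 2 — deliver 1→0: n0:back/v1/[-]
after 3 — deliver 1→2: n2:back/v1/[-]
after 4 — deliver 1→3: n3:back/v1/[-]
after 5 — propose(1,'p'): ·
after 6 — deliver 1→0: n0:back/v1/[p]
after 7 — deliver 0→1: ·
after 8 — deliver 1→3: n3:back/v1/[p]
after 9 — deliver 3→1: n1:prim/v1/[p]
after 10 — deliver 2→1: ·
after 11 — deliver 2→3: ·
after 12 — deliver 3→1: ·
after 13 — propose(2,'x'): ·

1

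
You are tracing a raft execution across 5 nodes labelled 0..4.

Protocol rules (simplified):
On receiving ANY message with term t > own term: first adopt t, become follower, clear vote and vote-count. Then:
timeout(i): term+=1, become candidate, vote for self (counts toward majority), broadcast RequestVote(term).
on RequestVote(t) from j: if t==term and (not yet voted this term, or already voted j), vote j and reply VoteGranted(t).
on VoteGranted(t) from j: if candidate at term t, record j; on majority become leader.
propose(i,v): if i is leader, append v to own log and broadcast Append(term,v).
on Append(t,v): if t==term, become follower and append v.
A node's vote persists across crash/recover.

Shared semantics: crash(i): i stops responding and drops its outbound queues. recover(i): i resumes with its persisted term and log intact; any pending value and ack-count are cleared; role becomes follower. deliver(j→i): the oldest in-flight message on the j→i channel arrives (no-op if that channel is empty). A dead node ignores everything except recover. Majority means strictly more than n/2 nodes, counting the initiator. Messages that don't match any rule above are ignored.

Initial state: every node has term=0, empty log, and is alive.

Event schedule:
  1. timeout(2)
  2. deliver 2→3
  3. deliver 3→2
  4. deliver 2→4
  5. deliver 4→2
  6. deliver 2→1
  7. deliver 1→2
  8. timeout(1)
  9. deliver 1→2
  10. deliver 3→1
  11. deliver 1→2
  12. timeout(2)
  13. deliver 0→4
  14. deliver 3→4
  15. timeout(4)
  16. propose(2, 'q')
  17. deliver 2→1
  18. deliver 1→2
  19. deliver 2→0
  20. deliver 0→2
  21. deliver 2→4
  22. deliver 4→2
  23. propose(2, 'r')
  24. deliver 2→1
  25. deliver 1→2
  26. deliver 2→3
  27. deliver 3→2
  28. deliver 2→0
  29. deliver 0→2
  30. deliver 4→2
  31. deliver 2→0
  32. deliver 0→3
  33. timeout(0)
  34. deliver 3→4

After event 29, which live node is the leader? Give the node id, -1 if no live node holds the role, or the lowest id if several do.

2

1. timeout(2):  <2:cand t1 ->
2. deliver 2→3:  <3:foll t1 ->
3. deliver 3→2:  nop
4. deliver 2→4:  <4:foll t1 ->
5. deliver 4→2:  <2:lead t1 ->
6. deliver 2→1:  <1:foll t1 ->
7. deliver 1→2:  nop
8. timeout(1):  <1:cand t2 ->
9. deliver 1→2:  <2:foll t2 ->
10. deliver 3→1:  nop
11. deliver 1→2:  nop
12. timeout(2):  <2:cand t3 ->
13. deliver 0→4:  nop
14. deliver 3→4:  nop
15. timeout(4):  <4:cand t2 ->
16. propose(2,'q'):  nop
17. deliver 2→1:  nop
18. deliver 1→2:  nop
19. deliver 2→0:  <0:foll t1 ->
20. deliver 0→2:  nop
21. deliver 2→4:  <4:foll t3 ->
22. deliver 4→2:  nop
23. propose(2,'r'):  nop
24. deliver 2→1:  <1:foll t3 ->
25. deliver 1→2:  nop
26. deliver 2→3:  <3:foll t3 ->
27. deliver 3→2:  <2:lead t3 ->
28. deliver 2→0:  <0:foll t3 ->
29. deliver 0→2:  nop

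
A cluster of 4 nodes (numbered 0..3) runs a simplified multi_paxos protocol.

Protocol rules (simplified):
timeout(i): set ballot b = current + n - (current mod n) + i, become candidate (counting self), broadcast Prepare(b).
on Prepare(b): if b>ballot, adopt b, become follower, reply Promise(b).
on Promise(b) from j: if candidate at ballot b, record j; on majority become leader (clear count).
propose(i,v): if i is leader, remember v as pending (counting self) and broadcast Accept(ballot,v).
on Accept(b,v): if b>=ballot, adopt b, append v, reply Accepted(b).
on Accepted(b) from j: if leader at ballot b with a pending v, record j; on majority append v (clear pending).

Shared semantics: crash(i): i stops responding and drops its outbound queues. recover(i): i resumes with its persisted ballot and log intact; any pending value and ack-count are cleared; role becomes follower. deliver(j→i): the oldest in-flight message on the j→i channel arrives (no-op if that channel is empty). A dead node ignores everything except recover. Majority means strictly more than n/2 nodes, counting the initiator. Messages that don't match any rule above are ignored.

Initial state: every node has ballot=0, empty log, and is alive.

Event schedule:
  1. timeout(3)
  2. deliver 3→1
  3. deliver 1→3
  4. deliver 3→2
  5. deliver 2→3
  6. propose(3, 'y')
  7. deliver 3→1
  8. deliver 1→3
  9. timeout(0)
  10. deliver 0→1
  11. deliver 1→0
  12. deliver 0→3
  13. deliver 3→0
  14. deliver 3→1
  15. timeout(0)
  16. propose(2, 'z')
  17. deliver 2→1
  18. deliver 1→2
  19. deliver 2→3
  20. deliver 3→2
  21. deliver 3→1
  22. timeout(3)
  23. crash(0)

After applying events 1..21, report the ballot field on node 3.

after 1 — timeout(3): n3:cand/b7/[-]
after 2 — deliver 3→1: n1:foll/b7/[-]
after 3 — deliver 1→3: ·
after 4 — deliver 3→2: n2:foll/b7/[-]
after 5 — deliver 2→3: n3:lead/b7/[-]
after 6 — propose(3,'y'): ·
after 7 — deliver 3→1: n1:foll/b7/[y]
after 8 — deliver 1→3: ·
after 9 — timeout(0): n0:cand/b4/[-]
after 10 — deliver 0→1: ·
after 11 — deliver 1→0: ·
after 12 — deliver 0→3: ·
after 13 — deliver 3→0: n0:foll/b7/[-]
after 14 — deliver 3→1: ·
after 15 — timeout(0): n0:cand/b8/[-]
after 16 — propose(2,'z'): ·
after 17 — deliver 2→1: ·
after 18 — deliver 1→2: ·
after 19 — deliver 2→3: ·
after 20 — deliver 3→2: n2:foll/b7/[y]
after 21 — deliver 3→1: ·

7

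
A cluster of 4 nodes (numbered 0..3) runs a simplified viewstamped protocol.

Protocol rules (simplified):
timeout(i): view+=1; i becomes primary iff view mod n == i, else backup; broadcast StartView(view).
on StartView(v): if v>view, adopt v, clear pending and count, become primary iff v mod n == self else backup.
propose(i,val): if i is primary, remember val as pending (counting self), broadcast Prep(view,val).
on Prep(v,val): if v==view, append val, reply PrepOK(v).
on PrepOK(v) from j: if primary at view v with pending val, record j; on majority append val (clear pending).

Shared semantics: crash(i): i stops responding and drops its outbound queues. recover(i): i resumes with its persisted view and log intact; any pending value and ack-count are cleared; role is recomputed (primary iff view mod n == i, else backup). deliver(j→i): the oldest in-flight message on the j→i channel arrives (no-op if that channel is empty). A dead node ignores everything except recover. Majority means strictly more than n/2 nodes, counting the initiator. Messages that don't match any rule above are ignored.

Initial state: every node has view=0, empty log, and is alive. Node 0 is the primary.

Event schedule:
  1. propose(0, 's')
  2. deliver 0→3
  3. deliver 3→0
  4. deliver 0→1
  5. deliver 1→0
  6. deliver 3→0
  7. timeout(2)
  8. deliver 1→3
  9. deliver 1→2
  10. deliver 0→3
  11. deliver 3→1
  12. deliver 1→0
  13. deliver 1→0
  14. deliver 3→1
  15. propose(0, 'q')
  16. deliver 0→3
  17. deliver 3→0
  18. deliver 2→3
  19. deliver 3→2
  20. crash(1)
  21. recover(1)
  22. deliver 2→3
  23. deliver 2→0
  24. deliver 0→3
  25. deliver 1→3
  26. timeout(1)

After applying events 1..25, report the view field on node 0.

1

1. propose(0,'s'):  nop
2. deliver 0→3:  <3:back v0 s>
3. deliver 3→0:  nop
4. deliver 0→1:  <1:back v0 s>
5. deliver 1→0:  <0:prim v0 s>
6. deliver 3→0:  nop
7. timeout(2):  <2:back v1 ->
8. deliver 1→3:  nop
9. deliver 1→2:  nop
10. deliver 0→3:  nop
11. deliver 3→1:  nop
12. deliver 1→0:  nop
13. deliver 1→0:  nop
14. deliver 3→1:  nop
15. propose(0,'q'):  nop
16. deliver 0→3:  <3:back v0 s,q>
17. deliver 3→0:  nop
18. deliver 2→3:  <3:back v1 s,q>
19. deliver 3→2:  nop
20. crash(1):  <1:✗back v0 s>
21. recover(1):  <1:back v0 s>
22. deliver 2→3:  nop
23. deliver 2→0:  <0:back v1 s>
24. deliver 0→3:  nop
25. deliver 1→3:  nop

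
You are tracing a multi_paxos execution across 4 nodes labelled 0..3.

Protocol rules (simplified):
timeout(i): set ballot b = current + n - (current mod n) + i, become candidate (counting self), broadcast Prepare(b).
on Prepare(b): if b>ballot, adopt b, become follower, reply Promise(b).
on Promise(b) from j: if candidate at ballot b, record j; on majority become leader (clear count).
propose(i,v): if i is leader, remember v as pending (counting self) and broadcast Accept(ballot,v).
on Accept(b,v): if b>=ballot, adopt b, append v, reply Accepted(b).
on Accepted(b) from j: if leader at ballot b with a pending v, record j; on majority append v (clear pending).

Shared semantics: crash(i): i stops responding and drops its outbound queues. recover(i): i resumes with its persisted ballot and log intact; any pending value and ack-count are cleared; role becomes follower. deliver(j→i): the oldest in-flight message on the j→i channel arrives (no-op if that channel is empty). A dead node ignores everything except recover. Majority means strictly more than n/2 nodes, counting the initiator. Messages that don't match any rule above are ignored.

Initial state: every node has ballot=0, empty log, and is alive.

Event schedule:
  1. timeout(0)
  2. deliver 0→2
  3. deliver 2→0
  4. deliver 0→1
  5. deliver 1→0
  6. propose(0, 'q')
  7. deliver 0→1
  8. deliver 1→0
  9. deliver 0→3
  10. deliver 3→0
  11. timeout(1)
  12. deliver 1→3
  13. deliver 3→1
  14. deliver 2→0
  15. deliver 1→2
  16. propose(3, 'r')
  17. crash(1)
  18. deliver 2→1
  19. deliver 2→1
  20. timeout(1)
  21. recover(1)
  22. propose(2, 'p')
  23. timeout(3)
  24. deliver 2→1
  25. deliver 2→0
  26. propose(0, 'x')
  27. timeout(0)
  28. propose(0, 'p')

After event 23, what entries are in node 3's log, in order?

empty

after 1 — timeout(0): n0:cand/b4/[-]
after 2 — deliver 0→2: n2:foll/b4/[-]
after 3 — deliver 2→0: ·
after 4 — deliver 0→1: n1:foll/b4/[-]
after 5 — deliver 1→0: n0:lead/b4/[-]
after 6 — propose(0,'q'): ·
after 7 — deliver 0→1: n1:foll/b4/[q]
after 8 — deliver 1→0: ·
after 9 — deliver 0→3: n3:foll/b4/[-]
after 10 — deliver 3→0: ·
after 11 — timeout(1): n1:cand/b9/[q]
after 12 — deliver 1→3: n3:foll/b9/[-]
after 13 — deliver 3→1: ·
after 14 — deliver 2→0: ·
after 15 — deliver 1→2: n2:foll/b9/[-]
after 16 — propose(3,'r'): ·
after 17 — crash(1): n1:✗cand/b9/[q]
after 18 — deliver 2→1: ·
after 19 — deliver 2→1: ·
after 20 — timeout(1): ·
after 21 — recover(1): n1:foll/b9/[q]
after 22 — propose(2,'p'): ·
after 23 — timeout(3): n3:cand/b15/[-]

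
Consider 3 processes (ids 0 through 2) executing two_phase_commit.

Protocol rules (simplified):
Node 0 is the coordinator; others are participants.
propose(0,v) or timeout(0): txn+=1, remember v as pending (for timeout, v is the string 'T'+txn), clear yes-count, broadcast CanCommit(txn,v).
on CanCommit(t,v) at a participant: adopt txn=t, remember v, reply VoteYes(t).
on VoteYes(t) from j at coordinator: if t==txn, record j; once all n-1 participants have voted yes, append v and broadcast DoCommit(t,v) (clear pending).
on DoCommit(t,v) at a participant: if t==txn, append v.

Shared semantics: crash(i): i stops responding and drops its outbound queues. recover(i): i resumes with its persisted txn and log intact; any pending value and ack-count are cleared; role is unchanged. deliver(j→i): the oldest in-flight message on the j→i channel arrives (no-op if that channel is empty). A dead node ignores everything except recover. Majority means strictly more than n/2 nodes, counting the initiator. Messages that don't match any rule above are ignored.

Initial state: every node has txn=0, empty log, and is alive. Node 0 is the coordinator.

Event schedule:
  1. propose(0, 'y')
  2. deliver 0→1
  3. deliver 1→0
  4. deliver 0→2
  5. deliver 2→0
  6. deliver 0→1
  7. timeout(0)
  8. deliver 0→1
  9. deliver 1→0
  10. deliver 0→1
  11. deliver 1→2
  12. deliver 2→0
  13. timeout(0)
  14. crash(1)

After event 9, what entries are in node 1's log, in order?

[1] propose(0,'y') → N0(coor t1 [-])
[2] deliver 0→1 → N1(part t1 [-])
[3] deliver 1→0 → ∅
[4] deliver 0→2 → N2(part t1 [-])
[5] deliver 2→0 → N0(coor t1 [y])
[6] deliver 0→1 → N1(part t1 [y])
[7] timeout(0) → N0(coor t2 [y])
[8] deliver 0→1 → N1(part t2 [y])
[9] deliver 1→0 → ∅

y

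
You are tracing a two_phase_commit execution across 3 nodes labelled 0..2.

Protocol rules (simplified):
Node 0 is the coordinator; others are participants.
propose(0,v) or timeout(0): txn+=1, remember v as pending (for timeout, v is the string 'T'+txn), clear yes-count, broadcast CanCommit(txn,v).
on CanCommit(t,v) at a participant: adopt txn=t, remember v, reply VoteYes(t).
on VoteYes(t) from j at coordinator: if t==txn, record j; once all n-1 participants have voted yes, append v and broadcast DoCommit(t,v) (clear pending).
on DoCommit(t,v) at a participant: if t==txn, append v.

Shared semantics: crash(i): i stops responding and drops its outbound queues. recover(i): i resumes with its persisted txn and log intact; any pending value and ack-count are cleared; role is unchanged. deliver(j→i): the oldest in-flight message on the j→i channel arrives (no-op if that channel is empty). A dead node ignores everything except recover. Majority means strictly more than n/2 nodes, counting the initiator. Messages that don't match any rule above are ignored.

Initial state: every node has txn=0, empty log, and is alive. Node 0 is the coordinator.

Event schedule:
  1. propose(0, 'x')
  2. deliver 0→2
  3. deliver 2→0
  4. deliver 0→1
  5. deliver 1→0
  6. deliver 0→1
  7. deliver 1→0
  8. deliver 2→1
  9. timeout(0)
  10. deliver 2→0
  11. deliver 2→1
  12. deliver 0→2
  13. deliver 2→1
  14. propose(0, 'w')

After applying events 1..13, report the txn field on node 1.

1. propose(0,'x'):  <0:coor t1 ->
2. deliver 0→2:  <2:part t1 ->
3. deliver 2→0:  nop
4. deliver 0→1:  <1:part t1 ->
5. deliver 1→0:  <0:coor t1 x>
6. deliver 0→1:  <1:part t1 x>
7. deliver 1→0:  nop
8. deliver 2→1:  nop
9. timeout(0):  <0:coor t2 x>
10. deliver 2→0:  nop
11. deliver 2→1:  nop
12. deliver 0→2:  <2:part t1 x>
13. deliver 2→1:  nop

1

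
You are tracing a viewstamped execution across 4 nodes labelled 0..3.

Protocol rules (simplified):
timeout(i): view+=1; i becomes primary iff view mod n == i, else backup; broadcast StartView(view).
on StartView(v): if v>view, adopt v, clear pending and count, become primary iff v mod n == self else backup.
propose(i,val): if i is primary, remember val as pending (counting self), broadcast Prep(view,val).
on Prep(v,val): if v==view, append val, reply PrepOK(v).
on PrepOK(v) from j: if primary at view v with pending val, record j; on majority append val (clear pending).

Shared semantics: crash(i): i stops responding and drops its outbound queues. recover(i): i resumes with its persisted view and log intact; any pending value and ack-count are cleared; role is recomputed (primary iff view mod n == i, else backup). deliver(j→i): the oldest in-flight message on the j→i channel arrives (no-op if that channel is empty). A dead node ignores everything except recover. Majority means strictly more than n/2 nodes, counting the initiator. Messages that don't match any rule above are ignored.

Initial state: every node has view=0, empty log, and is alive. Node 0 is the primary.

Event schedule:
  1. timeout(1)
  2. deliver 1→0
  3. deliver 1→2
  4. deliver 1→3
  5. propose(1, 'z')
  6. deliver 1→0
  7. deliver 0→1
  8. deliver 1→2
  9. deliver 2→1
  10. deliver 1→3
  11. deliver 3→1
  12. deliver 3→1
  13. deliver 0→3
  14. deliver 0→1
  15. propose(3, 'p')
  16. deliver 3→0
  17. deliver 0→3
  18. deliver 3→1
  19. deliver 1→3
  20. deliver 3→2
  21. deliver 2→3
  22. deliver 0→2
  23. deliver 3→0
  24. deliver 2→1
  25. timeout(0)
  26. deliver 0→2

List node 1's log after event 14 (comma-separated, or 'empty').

z

step 1 timeout(1): 1={prim,v=1,log=-}
step 2 deliver 1→0: 0={back,v=1,log=-}
step 3 deliver 1→2: 2={back,v=1,log=-}
step 4 deliver 1→3: 3={back,v=1,log=-}
step 5 propose(1,'z'): —
step 6 deliver 1→0: 0={back,v=1,log=z}
step 7 deliver 0→1: —
step 8 deliver 1→2: 2={back,v=1,log=z}
step 9 deliver 2→1: 1={prim,v=1,log=z}
step 10 deliver 1→3: 3={back,v=1,log=z}
step 11 deliver 3→1: —
step 12 deliver 3→1: —
step 13 deliver 0→3: —
step 14 deliver 0→1: —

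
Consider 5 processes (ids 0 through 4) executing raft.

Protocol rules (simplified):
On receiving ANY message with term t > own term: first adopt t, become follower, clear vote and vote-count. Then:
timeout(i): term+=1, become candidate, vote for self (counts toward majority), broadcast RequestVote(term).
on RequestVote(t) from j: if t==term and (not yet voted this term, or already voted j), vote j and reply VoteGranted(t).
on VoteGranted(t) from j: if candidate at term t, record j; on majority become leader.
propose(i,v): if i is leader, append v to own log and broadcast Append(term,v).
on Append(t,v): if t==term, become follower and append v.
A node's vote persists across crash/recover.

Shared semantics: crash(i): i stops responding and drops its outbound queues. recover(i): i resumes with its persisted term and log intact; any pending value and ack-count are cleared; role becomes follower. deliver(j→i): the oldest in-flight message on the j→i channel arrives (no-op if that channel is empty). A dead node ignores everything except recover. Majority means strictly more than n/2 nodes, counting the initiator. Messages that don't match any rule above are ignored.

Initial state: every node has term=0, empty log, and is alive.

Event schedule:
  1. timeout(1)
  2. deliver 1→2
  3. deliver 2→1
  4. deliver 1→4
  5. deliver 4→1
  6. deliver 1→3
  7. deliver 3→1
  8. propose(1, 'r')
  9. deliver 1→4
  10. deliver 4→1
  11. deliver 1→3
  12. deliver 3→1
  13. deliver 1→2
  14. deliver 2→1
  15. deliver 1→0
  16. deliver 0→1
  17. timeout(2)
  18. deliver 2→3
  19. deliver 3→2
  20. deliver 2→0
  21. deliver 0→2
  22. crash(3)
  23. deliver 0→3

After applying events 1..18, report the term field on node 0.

1

[1] timeout(1) → N1(cand t1 [-])
[2] deliver 1→2 → N2(foll t1 [-])
[3] deliver 2→1 → ∅
[4] deliver 1→4 → N4(foll t1 [-])
[5] deliver 4→1 → N1(lead t1 [-])
[6] deliver 1→3 → N3(foll t1 [-])
[7] deliver 3→1 → ∅
[8] propose(1,'r') → N1(lead t1 [r])
[9] deliver 1→4 → N4(foll t1 [r])
[10] deliver 4→1 → ∅
[11] deliver 1→3 → N3(foll t1 [r])
[12] deliver 3→1 → ∅
[13] deliver 1→2 → N2(foll t1 [r])
[14] deliver 2→1 → ∅
[15] deliver 1→0 → N0(foll t1 [-])
[16] deliver 0→1 → ∅
[17] timeout(2) → N2(cand t2 [r])
[18] deliver 2→3 → N3(foll t2 [r])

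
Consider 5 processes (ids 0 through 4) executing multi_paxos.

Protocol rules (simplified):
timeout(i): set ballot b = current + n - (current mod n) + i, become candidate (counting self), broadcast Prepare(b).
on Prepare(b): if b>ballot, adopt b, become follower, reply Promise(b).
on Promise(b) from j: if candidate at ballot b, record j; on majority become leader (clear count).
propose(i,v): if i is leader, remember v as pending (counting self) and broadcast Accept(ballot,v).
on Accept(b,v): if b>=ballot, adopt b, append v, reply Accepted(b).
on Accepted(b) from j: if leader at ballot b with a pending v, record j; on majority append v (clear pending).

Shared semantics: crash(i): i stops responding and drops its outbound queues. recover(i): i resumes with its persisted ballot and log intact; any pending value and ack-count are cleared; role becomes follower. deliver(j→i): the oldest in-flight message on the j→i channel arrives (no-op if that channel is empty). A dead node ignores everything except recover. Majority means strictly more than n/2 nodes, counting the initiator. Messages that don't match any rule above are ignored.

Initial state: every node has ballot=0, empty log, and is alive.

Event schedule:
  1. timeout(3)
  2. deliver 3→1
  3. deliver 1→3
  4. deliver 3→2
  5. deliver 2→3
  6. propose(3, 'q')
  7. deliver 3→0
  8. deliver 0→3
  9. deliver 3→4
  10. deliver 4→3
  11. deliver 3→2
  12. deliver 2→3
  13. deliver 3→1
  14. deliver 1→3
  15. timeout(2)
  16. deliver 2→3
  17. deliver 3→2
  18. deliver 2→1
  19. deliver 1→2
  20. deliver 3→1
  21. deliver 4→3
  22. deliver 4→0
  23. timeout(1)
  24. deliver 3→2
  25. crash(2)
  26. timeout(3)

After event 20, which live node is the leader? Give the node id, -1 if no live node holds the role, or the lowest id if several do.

e1 timeout(3): 3[cand,b=8,-]
e2 deliver 3→1: 1[foll,b=8,-]
e3 deliver 1→3: ·
e4 deliver 3→2: 2[foll,b=8,-]
e5 deliver 2→3: 3[lead,b=8,-]
e6 propose(3,'q'): ·
e7 deliver 3→0: 0[foll,b=8,-]
e8 deliver 0→3: ·
e9 deliver 3→4: 4[foll,b=8,-]
e10 deliver 4→3: ·
e11 deliver 3→2: 2[foll,b=8,q]
e12 deliver 2→3: ·
e13 deliver 3→1: 1[foll,b=8,q]
e14 deliver 1→3: 3[lead,b=8,q]
e15 timeout(2): 2[cand,b=12,q]
e16 deliver 2→3: 3[foll,b=12,q]
e17 deliver 3→2: ·
e18 deliver 2→1: 1[foll,b=12,q]
e19 deliver 1→2: 2[lead,b=12,q]
e20 deliver 3→1: ·

2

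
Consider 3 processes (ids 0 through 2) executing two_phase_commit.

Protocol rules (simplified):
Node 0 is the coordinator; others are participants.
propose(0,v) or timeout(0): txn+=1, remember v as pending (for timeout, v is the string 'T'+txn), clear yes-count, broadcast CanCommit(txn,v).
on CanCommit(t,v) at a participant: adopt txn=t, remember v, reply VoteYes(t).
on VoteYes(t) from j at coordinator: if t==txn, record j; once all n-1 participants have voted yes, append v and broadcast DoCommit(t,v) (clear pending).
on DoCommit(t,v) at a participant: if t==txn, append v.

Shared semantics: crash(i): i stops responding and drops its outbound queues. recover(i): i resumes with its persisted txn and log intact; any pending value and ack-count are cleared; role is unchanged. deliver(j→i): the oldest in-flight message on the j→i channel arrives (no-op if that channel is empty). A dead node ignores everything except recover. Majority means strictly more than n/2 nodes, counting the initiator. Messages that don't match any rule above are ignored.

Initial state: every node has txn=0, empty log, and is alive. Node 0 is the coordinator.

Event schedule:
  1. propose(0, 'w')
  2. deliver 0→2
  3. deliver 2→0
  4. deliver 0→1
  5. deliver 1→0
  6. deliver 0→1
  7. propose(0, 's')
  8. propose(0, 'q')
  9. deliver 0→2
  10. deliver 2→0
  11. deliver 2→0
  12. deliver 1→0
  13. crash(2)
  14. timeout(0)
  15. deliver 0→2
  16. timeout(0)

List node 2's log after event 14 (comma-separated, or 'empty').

step 1 propose(0,'w'): 0={coor,t=1,log=-}
step 2 deliver 0→2: 2={part,t=1,log=-}
step 3 deliver 2→0: —
step 4 deliver 0→1: 1={part,t=1,log=-}
step 5 deliver 1→0: 0={coor,t=1,log=w}
step 6 deliver 0→1: 1={part,t=1,log=w}
step 7 propose(0,'s'): 0={coor,t=2,log=w}
step 8 propose(0,'q'): 0={coor,t=3,log=w}
step 9 deliver 0→2: 2={part,t=1,log=w}
step 10 deliver 2→0: —
step 11 deliver 2→0: —
step 12 deliver 1→0: —
step 13 crash(2): 2={✗part,t=1,log=w}
step 14 timeout(0): 0={coor,t=4,log=w}

w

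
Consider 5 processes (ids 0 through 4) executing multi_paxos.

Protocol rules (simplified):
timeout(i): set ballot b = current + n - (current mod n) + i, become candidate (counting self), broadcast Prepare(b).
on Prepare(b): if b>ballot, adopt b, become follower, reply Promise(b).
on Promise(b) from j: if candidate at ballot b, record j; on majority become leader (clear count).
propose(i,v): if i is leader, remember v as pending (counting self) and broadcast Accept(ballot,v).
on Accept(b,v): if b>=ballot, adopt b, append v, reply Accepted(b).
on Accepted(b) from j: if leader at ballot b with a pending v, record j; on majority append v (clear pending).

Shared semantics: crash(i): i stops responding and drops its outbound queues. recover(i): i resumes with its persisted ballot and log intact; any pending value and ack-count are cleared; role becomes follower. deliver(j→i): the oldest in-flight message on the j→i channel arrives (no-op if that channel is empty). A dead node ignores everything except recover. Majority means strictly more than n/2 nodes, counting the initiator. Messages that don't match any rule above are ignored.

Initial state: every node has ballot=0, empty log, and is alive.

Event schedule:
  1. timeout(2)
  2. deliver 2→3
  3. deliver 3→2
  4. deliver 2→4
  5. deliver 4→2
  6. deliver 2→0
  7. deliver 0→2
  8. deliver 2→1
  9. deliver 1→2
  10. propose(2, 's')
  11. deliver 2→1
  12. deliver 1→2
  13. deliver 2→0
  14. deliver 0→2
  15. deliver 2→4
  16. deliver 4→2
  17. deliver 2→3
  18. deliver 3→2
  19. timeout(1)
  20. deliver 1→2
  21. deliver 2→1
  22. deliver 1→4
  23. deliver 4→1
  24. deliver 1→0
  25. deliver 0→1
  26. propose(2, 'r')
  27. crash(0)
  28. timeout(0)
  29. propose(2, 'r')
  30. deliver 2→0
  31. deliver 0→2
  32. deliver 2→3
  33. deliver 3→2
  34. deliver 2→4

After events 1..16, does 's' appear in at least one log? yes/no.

yes

after 1 — timeout(2): n2:cand/b7/[-]
after 2 — deliver 2→3: n3:foll/b7/[-]
after 3 — deliver 3→2: ·
after 4 — deliver 2→4: n4:foll/b7/[-]
after 5 — deliver 4→2: n2:lead/b7/[-]
after 6 — deliver 2→0: n0:foll/b7/[-]
after 7 — deliver 0→2: ·
after 8 — deliver 2→1: n1:foll/b7/[-]
after 9 — deliver 1→2: ·
after 10 — propose(2,'s'): ·
after 11 — deliver 2→1: n1:foll/b7/[s]
after 12 — deliver 1→2: ·
after 13 — deliver 2→0: n0:foll/b7/[s]
after 14 — deliver 0→2: n2:lead/b7/[s]
after 15 — deliver 2→4: n4:foll/b7/[s]
after 16 — deliver 4→2: ·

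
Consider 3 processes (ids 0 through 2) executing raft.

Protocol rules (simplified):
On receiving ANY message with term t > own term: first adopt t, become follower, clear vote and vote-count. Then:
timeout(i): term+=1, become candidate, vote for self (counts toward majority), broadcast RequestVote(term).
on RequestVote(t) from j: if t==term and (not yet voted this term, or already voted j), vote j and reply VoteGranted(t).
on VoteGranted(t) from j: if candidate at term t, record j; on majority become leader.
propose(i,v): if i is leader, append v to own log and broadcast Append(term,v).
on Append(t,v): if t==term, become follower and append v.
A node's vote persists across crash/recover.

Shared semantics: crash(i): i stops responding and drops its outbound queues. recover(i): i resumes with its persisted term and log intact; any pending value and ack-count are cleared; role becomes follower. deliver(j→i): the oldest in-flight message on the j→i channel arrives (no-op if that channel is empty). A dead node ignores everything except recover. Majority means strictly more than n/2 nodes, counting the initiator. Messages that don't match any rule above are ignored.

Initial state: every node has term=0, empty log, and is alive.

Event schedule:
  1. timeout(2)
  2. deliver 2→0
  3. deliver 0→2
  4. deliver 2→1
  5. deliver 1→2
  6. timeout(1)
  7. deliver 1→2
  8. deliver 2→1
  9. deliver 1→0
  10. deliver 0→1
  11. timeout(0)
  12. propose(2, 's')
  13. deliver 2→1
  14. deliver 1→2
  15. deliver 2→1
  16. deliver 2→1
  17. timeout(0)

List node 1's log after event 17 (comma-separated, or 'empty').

step 1 timeout(2): 2={cand,t=1,log=-}
step 2 deliver 2→0: 0={foll,t=1,log=-}
step 3 deliver 0→2: 2={lead,t=1,log=-}
step 4 deliver 2→1: 1={foll,t=1,log=-}
step 5 deliver 1→2: —
step 6 timeout(1): 1={cand,t=2,log=-}
step 7 deliver 1→2: 2={foll,t=2,log=-}
step 8 deliver 2→1: 1={lead,t=2,log=-}
step 9 deliver 1→0: 0={foll,t=2,log=-}
step 10 deliver 0→1: —
step 11 timeout(0): 0={cand,t=3,log=-}
step 12 propose(2,'s'): —
step 13 deliver 2→1: —
step 14 deliver 1→2: —
step 15 deliver 2→1: —
step 16 deliver 2→1: —
step 17 timeout(0): 0={cand,t=4,log=-}

empty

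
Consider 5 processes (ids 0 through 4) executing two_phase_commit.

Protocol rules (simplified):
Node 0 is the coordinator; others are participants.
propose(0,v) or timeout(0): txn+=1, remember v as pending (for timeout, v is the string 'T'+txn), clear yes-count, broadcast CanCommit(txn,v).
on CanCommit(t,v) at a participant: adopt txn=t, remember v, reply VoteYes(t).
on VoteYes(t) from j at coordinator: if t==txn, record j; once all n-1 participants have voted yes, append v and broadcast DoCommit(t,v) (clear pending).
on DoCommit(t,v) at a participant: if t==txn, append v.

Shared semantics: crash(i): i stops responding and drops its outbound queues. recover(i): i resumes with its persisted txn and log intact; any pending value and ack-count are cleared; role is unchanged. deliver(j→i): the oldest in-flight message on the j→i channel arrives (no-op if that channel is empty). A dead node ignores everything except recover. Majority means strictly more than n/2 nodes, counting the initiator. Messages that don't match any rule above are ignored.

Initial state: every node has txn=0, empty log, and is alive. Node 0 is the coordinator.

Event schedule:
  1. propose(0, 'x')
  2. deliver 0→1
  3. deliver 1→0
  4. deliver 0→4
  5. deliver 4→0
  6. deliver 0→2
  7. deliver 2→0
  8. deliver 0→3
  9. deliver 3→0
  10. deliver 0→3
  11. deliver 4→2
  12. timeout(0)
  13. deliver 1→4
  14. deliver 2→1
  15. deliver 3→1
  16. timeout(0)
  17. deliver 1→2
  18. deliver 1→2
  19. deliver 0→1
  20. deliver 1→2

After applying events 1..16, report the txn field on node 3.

1

1. propose(0,'x'):  <0:coor t1 ->
2. deliver 0→1:  <1:part t1 ->
3. deliver 1→0:  nop
4. deliver 0→4:  <4:part t1 ->
5. deliver 4→0:  nop
6. deliver 0→2:  <2:part t1 ->
7. deliver 2→0:  nop
8. deliver 0→3:  <3:part t1 ->
9. deliver 3→0:  <0:coor t1 x>
10. deliver 0→3:  <3:part t1 x>
11. deliver 4→2:  nop
12. timeout(0):  <0:coor t2 x>
13. deliver 1→4:  nop
14. deliver 2→1:  nop
15. deliver 3→1:  nop
16. timeout(0):  <0:coor t3 x>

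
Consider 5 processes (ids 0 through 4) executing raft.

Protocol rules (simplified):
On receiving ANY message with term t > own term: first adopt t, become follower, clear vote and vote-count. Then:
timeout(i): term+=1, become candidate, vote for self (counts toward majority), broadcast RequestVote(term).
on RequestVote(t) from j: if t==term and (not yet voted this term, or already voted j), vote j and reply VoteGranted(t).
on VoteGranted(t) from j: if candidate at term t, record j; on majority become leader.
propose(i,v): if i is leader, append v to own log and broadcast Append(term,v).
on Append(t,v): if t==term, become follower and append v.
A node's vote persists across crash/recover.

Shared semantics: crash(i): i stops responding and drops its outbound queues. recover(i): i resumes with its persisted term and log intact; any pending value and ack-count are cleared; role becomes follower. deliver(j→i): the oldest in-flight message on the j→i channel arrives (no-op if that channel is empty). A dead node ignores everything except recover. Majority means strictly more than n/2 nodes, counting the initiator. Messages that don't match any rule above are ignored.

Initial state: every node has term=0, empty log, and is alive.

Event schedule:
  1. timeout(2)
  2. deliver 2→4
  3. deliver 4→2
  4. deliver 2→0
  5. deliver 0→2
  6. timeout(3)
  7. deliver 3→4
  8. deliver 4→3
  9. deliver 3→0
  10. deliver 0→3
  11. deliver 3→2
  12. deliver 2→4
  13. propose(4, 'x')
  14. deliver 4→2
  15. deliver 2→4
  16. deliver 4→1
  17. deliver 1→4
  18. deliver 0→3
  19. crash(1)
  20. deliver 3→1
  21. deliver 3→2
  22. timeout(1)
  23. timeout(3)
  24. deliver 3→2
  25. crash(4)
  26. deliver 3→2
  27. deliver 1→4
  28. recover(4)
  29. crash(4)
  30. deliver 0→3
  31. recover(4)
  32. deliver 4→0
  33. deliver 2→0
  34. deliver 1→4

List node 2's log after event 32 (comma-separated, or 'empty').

[1] timeout(2) → N2(cand t1 [-])
[2] deliver 2→4 → N4(foll t1 [-])
[3] deliver 4→2 → ∅
[4] deliver 2→0 → N0(foll t1 [-])
[5] deliver 0→2 → N2(lead t1 [-])
[6] timeout(3) → N3(cand t1 [-])
[7] deliver 3→4 → ∅
[8] deliver 4→3 → ∅
[9] deliver 3→0 → ∅
[10] deliver 0→3 → ∅
[11] deliver 3→2 → ∅
[12] deliver 2→4 → ∅
[13] propose(4,'x') → ∅
[14] deliver 4→2 → ∅
[15] deliver 2→4 → ∅
[16] deliver 4→1 → ∅
[17] deliver 1→4 → ∅
[18] deliver 0→3 → ∅
[19] crash(1) → N1(✗foll t0 [-])
[20] deliver 3→1 → ∅
[21] deliver 3→2 → ∅
[22] timeout(1) → ∅
[23] timeout(3) → N3(cand t2 [-])
[24] deliver 3→2 → N2(foll t2 [-])
[25] crash(4) → N4(✗foll t1 [-])
[26] deliver 3→2 → ∅
[27] deliver 1→4 → ∅
[28] recover(4) → N4(foll t1 [-])
[29] crash(4) → N4(✗foll t1 [-])
[30] deliver 0→3 → ∅
[31] recover(4) → N4(foll t1 [-])
[32] deliver 4→0 → ∅

empty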